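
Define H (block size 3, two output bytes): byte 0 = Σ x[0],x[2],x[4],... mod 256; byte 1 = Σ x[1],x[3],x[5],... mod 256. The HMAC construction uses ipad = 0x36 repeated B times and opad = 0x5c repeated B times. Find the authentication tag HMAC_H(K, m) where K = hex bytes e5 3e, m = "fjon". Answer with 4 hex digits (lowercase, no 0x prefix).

f243

Key hex bytes e5 3e is 2 bytes ≤ B = 3; zero-pad to 3 bytes: K' = e5 3e 00.
K' ⊕ ipad = d3 08 36.  K' ⊕ opad = b9 62 5c.
Inner input = (K'⊕ipad) ∥ m = d3 08 36 ∥ 66 6a 6f 6e.
Inner hash: even-index sum = 481 mod 256 = 225; odd-index sum = 221 mod 256 = 221 → e1 dd.
Outer input = (K'⊕opad) ∥ inner = b9 62 5c ∥ e1 dd.
Outer hash (tag): even-index sum = 498 mod 256 = 242; odd-index sum = 323 mod 256 = 67 → f2 43.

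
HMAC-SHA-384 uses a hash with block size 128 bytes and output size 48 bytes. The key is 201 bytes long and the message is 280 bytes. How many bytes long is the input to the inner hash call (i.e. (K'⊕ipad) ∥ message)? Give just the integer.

Key is 201 > 128 bytes, so it is hashed to 48 bytes then zero-padded to 128: |K'| = 128.
Inner input = (K'⊕ipad) ∥ m → 128 + 280 = 408 bytes.

408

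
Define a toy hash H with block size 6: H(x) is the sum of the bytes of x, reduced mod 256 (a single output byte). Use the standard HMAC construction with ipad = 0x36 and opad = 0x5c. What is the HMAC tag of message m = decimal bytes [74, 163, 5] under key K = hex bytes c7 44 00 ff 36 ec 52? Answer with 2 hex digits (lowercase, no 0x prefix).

Key hex bytes c7 44 00 ff 36 ec 52 is 7 bytes > B = 6, so hash it first: H(key) = 7e, then zero-pad to 6 bytes: K' = 7e 00 00 00 00 00.
K' ⊕ ipad = 48 36 36 36 36 36.  K' ⊕ opad = 22 5c 5c 5c 5c 5c.
Inner input = (K'⊕ipad) ∥ m = 48 36 36 36 36 36 ∥ 4a a3 05.
Inner hash: sum = 72+54+54+54+54+54+74+163+5 = 584; mod 256 = 72 → 48.
Outer input = (K'⊕opad) ∥ inner = 22 5c 5c 5c 5c 5c ∥ 48.
Outer hash (tag): sum = 34+92+92+92+92+92+72 = 566; mod 256 = 54 → 36.

36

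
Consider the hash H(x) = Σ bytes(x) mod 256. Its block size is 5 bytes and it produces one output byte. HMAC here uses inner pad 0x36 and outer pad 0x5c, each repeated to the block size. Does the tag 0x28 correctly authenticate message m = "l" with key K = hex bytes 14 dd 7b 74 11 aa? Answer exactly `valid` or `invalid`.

Key hex bytes 14 dd 7b 74 11 aa is 6 bytes > B = 5, so hash it first: H(key) = 9b, then zero-pad to 5 bytes: K' = 9b 00 00 00 00.
K' ⊕ ipad = ad 36 36 36 36; K' ⊕ opad = c7 5c 5c 5c 5c.
Inner hash: sum = 173+54+54+54+54+108 = 497; mod 256 = 241 → f1.
Outer hash (recomputed tag): sum = 199+92+92+92+92+241 = 808; mod 256 = 40 → 28.
Recomputed tag = 28; claimed = 28 → match.

valid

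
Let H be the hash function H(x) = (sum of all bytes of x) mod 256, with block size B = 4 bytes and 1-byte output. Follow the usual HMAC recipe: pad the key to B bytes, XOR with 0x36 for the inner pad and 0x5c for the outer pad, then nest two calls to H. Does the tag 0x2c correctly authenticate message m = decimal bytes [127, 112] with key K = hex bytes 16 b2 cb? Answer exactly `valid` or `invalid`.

Key hex bytes 16 b2 cb is 3 bytes ≤ B = 4; zero-pad to 4 bytes: K' = 16 b2 cb 00.
K' ⊕ ipad = 20 84 fd 36; K' ⊕ opad = 4a ee 97 5c.
Inner hash: sum = 32+132+253+54+127+112 = 710; mod 256 = 198 → c6.
Outer hash (recomputed tag): sum = 74+238+151+92+198 = 753; mod 256 = 241 → f1.
Recomputed tag = f1; claimed = 2c → mismatch.

invalid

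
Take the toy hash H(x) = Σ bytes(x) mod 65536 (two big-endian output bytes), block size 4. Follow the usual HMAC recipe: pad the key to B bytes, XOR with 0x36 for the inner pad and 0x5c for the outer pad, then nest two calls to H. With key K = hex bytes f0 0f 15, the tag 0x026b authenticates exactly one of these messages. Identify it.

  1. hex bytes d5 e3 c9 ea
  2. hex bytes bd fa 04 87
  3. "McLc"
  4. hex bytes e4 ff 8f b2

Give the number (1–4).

Key hex bytes f0 0f 15 is 3 bytes ≤ B = 4; zero-pad to 4 bytes: K' = f0 0f 15 00.
K' ⊕ ipad = c6 39 23 36; K' ⊕ opad = ac 53 49 5c.
m1: inner = H(c6 39 23 36 d5 e3 c9 ea) = 04 c3; tag = H(ac 53 49 5c 04 c3) = 026b ← matches
m2: inner = H(c6 39 23 36 bd fa 04 87) = 03 9a; tag = H(ac 53 49 5c 03 9a) = 0241
m3: inner = H(c6 39 23 36 4d 63 4c 63) = 02 b7; tag = H(ac 53 49 5c 02 b7) = 025d
m4: inner = H(c6 39 23 36 e4 ff 8f b2) = 04 7c; tag = H(ac 53 49 5c 04 7c) = 0224

1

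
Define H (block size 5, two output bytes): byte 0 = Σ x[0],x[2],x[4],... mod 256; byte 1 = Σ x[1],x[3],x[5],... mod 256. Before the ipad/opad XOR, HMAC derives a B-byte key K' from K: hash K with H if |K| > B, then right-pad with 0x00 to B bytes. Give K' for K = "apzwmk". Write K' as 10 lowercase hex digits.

4852000000

|K| = 6 > B = 5, so first hash the key.
H(K): even-index sum = 328 mod 256 = 72; odd-index sum = 338 mod 256 = 82 → 48 52.
Zero-pad H(K) = 48 52 to 5 bytes: K' = 48 52 00 00 00.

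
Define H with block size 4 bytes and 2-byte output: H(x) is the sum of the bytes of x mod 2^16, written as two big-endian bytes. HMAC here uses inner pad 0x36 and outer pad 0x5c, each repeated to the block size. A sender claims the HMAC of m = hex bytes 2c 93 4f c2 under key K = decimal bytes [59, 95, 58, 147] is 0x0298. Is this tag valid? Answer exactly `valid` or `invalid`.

Key decimal bytes [59, 95, 58, 147] = 3b 5f 3a 93 is exactly B = 4 bytes: K' = 3b 5f 3a 93.
K' ⊕ ipad = 0d 69 0c a5; K' ⊕ opad = 67 03 66 cf.
Inner hash: sum = 13+105+12+165+44+147+79+194 = 759 → 02 f7.
Outer hash (recomputed tag): sum = 103+3+102+207+2+247 = 664 → 02 98.
Recomputed tag = 0298; claimed = 0298 → match.

valid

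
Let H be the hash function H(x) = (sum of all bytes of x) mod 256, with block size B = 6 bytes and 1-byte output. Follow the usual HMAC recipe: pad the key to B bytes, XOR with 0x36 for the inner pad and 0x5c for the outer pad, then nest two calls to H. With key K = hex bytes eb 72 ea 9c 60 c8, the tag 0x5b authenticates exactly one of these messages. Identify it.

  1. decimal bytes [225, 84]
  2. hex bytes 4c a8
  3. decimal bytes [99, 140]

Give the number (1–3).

1

Key hex bytes eb 72 ea 9c 60 c8 is exactly B = 6 bytes: K' = eb 72 ea 9c 60 c8.
K' ⊕ ipad = dd 44 dc aa 56 fe; K' ⊕ opad = b7 2e b6 c0 3c 94.
m1: inner = H(dd 44 dc aa 56 fe e1 54) = 30; tag = H(b7 2e b6 c0 3c 94 30) = 5b ← matches
m2: inner = H(dd 44 dc aa 56 fe 4c a8) = ef; tag = H(b7 2e b6 c0 3c 94 ef) = 1a
m3: inner = H(dd 44 dc aa 56 fe 63 8c) = ea; tag = H(b7 2e b6 c0 3c 94 ea) = 15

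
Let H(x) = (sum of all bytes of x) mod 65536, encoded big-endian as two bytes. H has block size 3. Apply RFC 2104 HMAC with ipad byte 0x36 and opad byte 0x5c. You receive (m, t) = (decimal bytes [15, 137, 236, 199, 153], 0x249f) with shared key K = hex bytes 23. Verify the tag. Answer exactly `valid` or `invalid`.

invalid

Key hex bytes 23 is 1 byte ≤ B = 3; zero-pad to 3 bytes: K' = 23 00 00.
K' ⊕ ipad = 15 36 36; K' ⊕ opad = 7f 5c 5c.
Inner hash: sum = 21+54+54+15+137+236+199+153 = 869 → 03 65.
Outer hash (recomputed tag): sum = 127+92+92+3+101 = 415 → 01 9f.
Recomputed tag = 019f; claimed = 249f → mismatch.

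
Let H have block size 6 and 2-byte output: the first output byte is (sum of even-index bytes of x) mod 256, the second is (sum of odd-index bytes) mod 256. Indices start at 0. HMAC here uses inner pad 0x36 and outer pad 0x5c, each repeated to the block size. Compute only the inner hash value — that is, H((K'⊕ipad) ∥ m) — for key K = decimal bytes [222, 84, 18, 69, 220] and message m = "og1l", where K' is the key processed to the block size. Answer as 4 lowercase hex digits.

96de

Key decimal bytes [222, 84, 18, 69, 220] = de 54 12 45 dc is 5 bytes ≤ B = 6; zero-pad to 6 bytes: K' = de 54 12 45 dc 00.
K' ⊕ ipad = e8 62 24 73 ea 36.
Inner input = e8 62 24 73 ea 36 ∥ 6f 67 31 6c.
Inner hash: even-index sum = 662 mod 256 = 150; odd-index sum = 478 mod 256 = 222 → 96 de.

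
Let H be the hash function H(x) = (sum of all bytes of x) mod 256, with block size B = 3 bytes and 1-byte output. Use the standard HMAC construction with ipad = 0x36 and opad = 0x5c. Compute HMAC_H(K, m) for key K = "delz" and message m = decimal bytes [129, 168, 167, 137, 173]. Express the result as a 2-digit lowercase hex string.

Key "delz" = 64 65 6c 7a is 4 bytes > B = 3, so hash it first: H(key) = af, then zero-pad to 3 bytes: K' = af 00 00.
K' ⊕ ipad = 99 36 36.  K' ⊕ opad = f3 5c 5c.
Inner input = (K'⊕ipad) ∥ m = 99 36 36 ∥ 81 a8 a7 89 ad.
Inner hash: sum = 153+54+54+129+168+167+137+173 = 1035; mod 256 = 11 → 0b.
Outer input = (K'⊕opad) ∥ inner = f3 5c 5c ∥ 0b.
Outer hash (tag): sum = 243+92+92+11 = 438; mod 256 = 182 → b6.

b6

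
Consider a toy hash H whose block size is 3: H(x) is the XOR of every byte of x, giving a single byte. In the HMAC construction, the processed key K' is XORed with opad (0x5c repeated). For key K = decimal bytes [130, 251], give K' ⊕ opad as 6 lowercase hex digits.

Key decimal bytes [130, 251] = 82 fb is 2 bytes ≤ B = 3; zero-pad to 3 bytes: K' = 82 fb 00.
XOR each byte with 0x5c: 82⊕5c=de, fb⊕5c=a7, 00⊕5c=5c.

dea75c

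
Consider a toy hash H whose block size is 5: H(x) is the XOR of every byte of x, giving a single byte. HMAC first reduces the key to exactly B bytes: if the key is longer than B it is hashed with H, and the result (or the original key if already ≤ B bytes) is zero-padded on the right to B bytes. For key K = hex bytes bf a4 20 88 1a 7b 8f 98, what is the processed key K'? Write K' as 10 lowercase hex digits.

|K| = 8 > B = 5, so first hash the key.
H(K): XOR bf⊕a4⊕20⊕88⊕1a⊕7b⊕8f⊕98 = c5.
Zero-pad H(K) = c5 to 5 bytes: K' = c5 00 00 00 00.

c500000000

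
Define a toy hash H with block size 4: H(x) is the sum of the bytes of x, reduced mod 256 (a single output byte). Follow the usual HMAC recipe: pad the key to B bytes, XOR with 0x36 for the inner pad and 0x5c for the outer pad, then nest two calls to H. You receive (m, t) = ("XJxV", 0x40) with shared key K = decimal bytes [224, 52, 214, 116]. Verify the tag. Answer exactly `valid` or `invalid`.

Key decimal bytes [224, 52, 214, 116] = e0 34 d6 74 is exactly B = 4 bytes: K' = e0 34 d6 74.
K' ⊕ ipad = d6 02 e0 42; K' ⊕ opad = bc 68 8a 28.
Inner hash: sum = 214+2+224+66+88+74+120+86 = 874; mod 256 = 106 → 6a.
Outer hash (recomputed tag): sum = 188+104+138+40+106 = 576; mod 256 = 64 → 40.
Recomputed tag = 40; claimed = 40 → match.

valid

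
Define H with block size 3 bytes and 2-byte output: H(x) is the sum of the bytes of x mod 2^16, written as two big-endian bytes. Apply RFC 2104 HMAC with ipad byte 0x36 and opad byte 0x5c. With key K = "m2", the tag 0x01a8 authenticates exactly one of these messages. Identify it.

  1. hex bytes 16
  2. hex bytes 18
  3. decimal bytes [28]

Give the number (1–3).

Key "m2" = 6d 32 is 2 bytes ≤ B = 3; zero-pad to 3 bytes: K' = 6d 32 00.
K' ⊕ ipad = 5b 04 36; K' ⊕ opad = 31 6e 5c.
m1: inner = H(5b 04 36 16) = 00 ab; tag = H(31 6e 5c 00 ab) = 01a6
m2: inner = H(5b 04 36 18) = 00 ad; tag = H(31 6e 5c 00 ad) = 01a8 ← matches
m3: inner = H(5b 04 36 1c) = 00 b1; tag = H(31 6e 5c 00 b1) = 01ac

2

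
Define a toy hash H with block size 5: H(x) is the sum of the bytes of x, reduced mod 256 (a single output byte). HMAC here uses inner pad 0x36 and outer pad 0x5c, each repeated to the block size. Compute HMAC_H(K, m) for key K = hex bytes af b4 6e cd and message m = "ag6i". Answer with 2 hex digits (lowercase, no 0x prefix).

Key hex bytes af b4 6e cd is 4 bytes ≤ B = 5; zero-pad to 5 bytes: K' = af b4 6e cd 00.
K' ⊕ ipad = 99 82 58 fb 36.  K' ⊕ opad = f3 e8 32 91 5c.
Inner input = (K'⊕ipad) ∥ m = 99 82 58 fb 36 ∥ 61 67 36 69.
Inner hash: sum = 153+130+88+251+54+97+103+54+105 = 1035; mod 256 = 11 → 0b.
Outer input = (K'⊕opad) ∥ inner = f3 e8 32 91 5c ∥ 0b.
Outer hash (tag): sum = 243+232+50+145+92+11 = 773; mod 256 = 5 → 05.

05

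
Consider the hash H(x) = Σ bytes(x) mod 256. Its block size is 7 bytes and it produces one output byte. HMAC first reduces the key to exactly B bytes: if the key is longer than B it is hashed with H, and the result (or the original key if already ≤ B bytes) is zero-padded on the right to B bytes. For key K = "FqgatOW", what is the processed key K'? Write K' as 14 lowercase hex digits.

46716761744f57

Key "FqgatOW" = 46 71 67 61 74 4f 57 is exactly B = 7 bytes: K' = 46 71 67 61 74 4f 57.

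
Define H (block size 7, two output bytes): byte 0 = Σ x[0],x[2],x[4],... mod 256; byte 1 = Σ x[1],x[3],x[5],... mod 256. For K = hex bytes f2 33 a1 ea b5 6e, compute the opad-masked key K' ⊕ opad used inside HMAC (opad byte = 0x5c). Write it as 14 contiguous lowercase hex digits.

Key hex bytes f2 33 a1 ea b5 6e is 6 bytes ≤ B = 7; zero-pad to 7 bytes: K' = f2 33 a1 ea b5 6e 00.
XOR each byte with 0x5c: f2⊕5c=ae, 33⊕5c=6f, a1⊕5c=fd, ea⊕5c=b6, b5⊕5c=e9, 6e⊕5c=32, 00⊕5c=5c.

ae6ffdb6e9325c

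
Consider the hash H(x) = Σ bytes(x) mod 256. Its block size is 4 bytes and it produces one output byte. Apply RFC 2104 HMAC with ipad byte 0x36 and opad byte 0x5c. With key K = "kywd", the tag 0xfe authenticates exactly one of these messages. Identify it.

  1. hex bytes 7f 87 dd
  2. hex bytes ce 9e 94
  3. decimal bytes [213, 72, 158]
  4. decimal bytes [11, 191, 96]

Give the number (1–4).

2

Key "kywd" = 6b 79 77 64 is exactly B = 4 bytes: K' = 6b 79 77 64.
K' ⊕ ipad = 5d 4f 41 52; K' ⊕ opad = 37 25 2b 38.
m1: inner = H(5d 4f 41 52 7f 87 dd) = 22; tag = H(37 25 2b 38 22) = e1
m2: inner = H(5d 4f 41 52 ce 9e 94) = 3f; tag = H(37 25 2b 38 3f) = fe ← matches
m3: inner = H(5d 4f 41 52 d5 48 9e) = fa; tag = H(37 25 2b 38 fa) = b9
m4: inner = H(5d 4f 41 52 0b bf 60) = 69; tag = H(37 25 2b 38 69) = 28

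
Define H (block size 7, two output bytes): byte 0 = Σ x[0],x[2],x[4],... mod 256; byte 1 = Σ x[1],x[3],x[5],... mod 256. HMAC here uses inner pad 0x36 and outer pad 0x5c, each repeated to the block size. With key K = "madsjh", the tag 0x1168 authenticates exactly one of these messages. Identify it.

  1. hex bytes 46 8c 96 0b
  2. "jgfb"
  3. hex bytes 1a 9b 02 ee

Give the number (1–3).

Key "madsjh" = 6d 61 64 73 6a 68 is 6 bytes ≤ B = 7; zero-pad to 7 bytes: K' = 6d 61 64 73 6a 68 00.
K' ⊕ ipad = 5b 57 52 45 5c 5e 36; K' ⊕ opad = 31 3d 38 2f 36 34 5c.
m1: inner = H(5b 57 52 45 5c 5e 36 46 8c 96 0b) = d6 d6; tag = H(31 3d 38 2f 36 34 5c d6 d6) = d176
m2: inner = H(5b 57 52 45 5c 5e 36 6a 67 66 62) = 08 ca; tag = H(31 3d 38 2f 36 34 5c 08 ca) = c5a8
m3: inner = H(5b 57 52 45 5c 5e 36 1a 9b 02 ee) = c8 16; tag = H(31 3d 38 2f 36 34 5c c8 16) = 1168 ← matches

3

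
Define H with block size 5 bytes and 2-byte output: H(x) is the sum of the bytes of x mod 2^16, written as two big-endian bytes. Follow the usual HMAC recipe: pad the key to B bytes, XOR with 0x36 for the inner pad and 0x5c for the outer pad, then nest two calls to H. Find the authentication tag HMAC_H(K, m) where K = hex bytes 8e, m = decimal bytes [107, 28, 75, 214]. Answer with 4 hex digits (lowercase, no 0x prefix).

027d

Key hex bytes 8e is 1 byte ≤ B = 5; zero-pad to 5 bytes: K' = 8e 00 00 00 00.
K' ⊕ ipad = b8 36 36 36 36.  K' ⊕ opad = d2 5c 5c 5c 5c.
Inner input = (K'⊕ipad) ∥ m = b8 36 36 36 36 ∥ 6b 1c 4b d6.
Inner hash: sum = 184+54+54+54+54+107+28+75+214 = 824 → 03 38.
Outer input = (K'⊕opad) ∥ inner = d2 5c 5c 5c 5c ∥ 03 38.
Outer hash (tag): sum = 210+92+92+92+92+3+56 = 637 → 02 7d.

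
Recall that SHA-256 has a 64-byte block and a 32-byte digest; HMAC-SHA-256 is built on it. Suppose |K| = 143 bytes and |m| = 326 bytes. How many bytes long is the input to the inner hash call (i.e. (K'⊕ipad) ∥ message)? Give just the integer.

Key is 143 > 64 bytes, so it is hashed to 32 bytes then zero-padded to 64: |K'| = 64.
Inner input = (K'⊕ipad) ∥ m → 64 + 326 = 390 bytes.

390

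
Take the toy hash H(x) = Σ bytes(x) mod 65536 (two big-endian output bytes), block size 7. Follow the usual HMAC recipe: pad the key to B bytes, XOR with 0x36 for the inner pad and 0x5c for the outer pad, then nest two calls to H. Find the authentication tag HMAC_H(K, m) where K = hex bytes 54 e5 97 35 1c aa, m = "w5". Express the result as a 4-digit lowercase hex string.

040b

Key hex bytes 54 e5 97 35 1c aa is 6 bytes ≤ B = 7; zero-pad to 7 bytes: K' = 54 e5 97 35 1c aa 00.
K' ⊕ ipad = 62 d3 a1 03 2a 9c 36.  K' ⊕ opad = 08 b9 cb 69 40 f6 5c.
Inner input = (K'⊕ipad) ∥ m = 62 d3 a1 03 2a 9c 36 ∥ 77 35.
Inner hash: sum = 98+211+161+3+42+156+54+119+53 = 897 → 03 81.
Outer input = (K'⊕opad) ∥ inner = 08 b9 cb 69 40 f6 5c ∥ 03 81.
Outer hash (tag): sum = 8+185+203+105+64+246+92+3+129 = 1035 → 04 0b.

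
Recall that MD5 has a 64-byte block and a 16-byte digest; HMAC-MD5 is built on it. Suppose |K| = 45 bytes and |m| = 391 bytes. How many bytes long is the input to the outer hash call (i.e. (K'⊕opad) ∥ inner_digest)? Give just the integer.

80

Key is 45 ≤ 64 bytes, zero-padded: |K'| = 64.
Outer input = (K'⊕opad) ∥ H(inner) → 64 + 16 = 80 bytes.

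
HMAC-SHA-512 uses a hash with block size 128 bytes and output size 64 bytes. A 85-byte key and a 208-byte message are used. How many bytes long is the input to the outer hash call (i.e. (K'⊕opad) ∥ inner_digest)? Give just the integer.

Key is 85 ≤ 128 bytes, zero-padded: |K'| = 128.
Outer input = (K'⊕opad) ∥ H(inner) → 128 + 64 = 192 bytes.

192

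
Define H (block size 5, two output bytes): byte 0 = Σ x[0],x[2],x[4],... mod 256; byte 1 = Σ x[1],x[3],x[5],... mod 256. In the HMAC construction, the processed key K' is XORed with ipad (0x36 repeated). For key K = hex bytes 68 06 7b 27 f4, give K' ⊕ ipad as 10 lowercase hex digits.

5e304d11c2

Key hex bytes 68 06 7b 27 f4 is exactly B = 5 bytes: K' = 68 06 7b 27 f4.
XOR each byte with 0x36: 68⊕36=5e, 06⊕36=30, 7b⊕36=4d, 27⊕36=11, f4⊕36=c2.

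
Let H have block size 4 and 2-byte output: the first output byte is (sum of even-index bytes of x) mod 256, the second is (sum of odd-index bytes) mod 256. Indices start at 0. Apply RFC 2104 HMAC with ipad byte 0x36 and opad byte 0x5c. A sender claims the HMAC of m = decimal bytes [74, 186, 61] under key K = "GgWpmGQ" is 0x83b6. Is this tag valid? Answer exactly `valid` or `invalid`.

Key "GgWpmGQ" = 47 67 57 70 6d 47 51 is 7 bytes > B = 4, so hash it first: H(key) = 5c 1e, then zero-pad to 4 bytes: K' = 5c 1e 00 00.
K' ⊕ ipad = 6a 28 36 36; K' ⊕ opad = 00 42 5c 5c.
Inner hash: even-index sum = 295 mod 256 = 39; odd-index sum = 280 mod 256 = 24 → 27 18.
Outer hash (recomputed tag): even-index sum = 131 mod 256 = 131; odd-index sum = 182 mod 256 = 182 → 83 b6.
Recomputed tag = 83b6; claimed = 83b6 → match.

valid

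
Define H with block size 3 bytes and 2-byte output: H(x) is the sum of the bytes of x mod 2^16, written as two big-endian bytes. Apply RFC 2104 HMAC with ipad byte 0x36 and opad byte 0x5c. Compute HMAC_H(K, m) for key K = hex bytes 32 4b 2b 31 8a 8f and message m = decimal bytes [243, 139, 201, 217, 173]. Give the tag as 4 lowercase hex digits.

Key hex bytes 32 4b 2b 31 8a 8f is 6 bytes > B = 3, so hash it first: H(key) = 01 f2, then zero-pad to 3 bytes: K' = 01 f2 00.
K' ⊕ ipad = 37 c4 36.  K' ⊕ opad = 5d ae 5c.
Inner input = (K'⊕ipad) ∥ m = 37 c4 36 ∥ f3 8b c9 d9 ad.
Inner hash: sum = 55+196+54+243+139+201+217+173 = 1278 → 04 fe.
Outer input = (K'⊕opad) ∥ inner = 5d ae 5c ∥ 04 fe.
Outer hash (tag): sum = 93+174+92+4+254 = 617 → 02 69.

0269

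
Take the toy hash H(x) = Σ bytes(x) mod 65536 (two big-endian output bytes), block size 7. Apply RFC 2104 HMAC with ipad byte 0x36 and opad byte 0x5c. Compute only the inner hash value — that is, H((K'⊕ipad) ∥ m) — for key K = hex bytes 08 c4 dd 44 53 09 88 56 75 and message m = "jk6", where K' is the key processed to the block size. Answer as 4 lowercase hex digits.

02f8

Key hex bytes 08 c4 dd 44 53 09 88 56 75 is 9 bytes > B = 7, so hash it first: H(key) = 03 9c, then zero-pad to 7 bytes: K' = 03 9c 00 00 00 00 00.
K' ⊕ ipad = 35 aa 36 36 36 36 36.
Inner input = 35 aa 36 36 36 36 36 ∥ 6a 6b 36.
Inner hash: sum = 53+170+54+54+54+54+54+106+107+54 = 760 → 02 f8.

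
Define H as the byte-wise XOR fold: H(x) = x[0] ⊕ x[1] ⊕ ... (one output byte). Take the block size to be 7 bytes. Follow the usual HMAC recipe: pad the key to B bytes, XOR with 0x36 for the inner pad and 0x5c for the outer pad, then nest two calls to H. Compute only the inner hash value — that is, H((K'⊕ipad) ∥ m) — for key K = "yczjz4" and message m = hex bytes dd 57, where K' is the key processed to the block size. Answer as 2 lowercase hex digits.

Key "yczjz4" = 79 63 7a 6a 7a 34 is 6 bytes ≤ B = 7; zero-pad to 7 bytes: K' = 79 63 7a 6a 7a 34 00.
K' ⊕ ipad = 4f 55 4c 5c 4c 02 36.
Inner input = 4f 55 4c 5c 4c 02 36 ∥ dd 57.
Inner hash: XOR 4f⊕55⊕4c⊕5c⊕4c⊕02⊕36⊕dd⊕57 = f8.

f8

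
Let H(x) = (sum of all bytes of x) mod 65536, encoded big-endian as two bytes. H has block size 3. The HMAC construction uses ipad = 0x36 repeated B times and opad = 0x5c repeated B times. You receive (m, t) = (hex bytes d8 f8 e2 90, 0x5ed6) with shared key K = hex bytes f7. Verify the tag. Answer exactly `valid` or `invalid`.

invalid

Key hex bytes f7 is 1 byte ≤ B = 3; zero-pad to 3 bytes: K' = f7 00 00.
K' ⊕ ipad = c1 36 36; K' ⊕ opad = ab 5c 5c.
Inner hash: sum = 193+54+54+216+248+226+144 = 1135 → 04 6f.
Outer hash (recomputed tag): sum = 171+92+92+4+111 = 470 → 01 d6.
Recomputed tag = 01d6; claimed = 5ed6 → mismatch.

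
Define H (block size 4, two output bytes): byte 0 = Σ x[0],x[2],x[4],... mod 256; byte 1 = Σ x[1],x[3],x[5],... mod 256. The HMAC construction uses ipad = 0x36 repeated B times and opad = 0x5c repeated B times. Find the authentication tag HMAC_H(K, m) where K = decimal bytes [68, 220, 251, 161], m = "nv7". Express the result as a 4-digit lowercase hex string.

a374

Key decimal bytes [68, 220, 251, 161] = 44 dc fb a1 is exactly B = 4 bytes: K' = 44 dc fb a1.
K' ⊕ ipad = 72 ea cd 97.  K' ⊕ opad = 18 80 a7 fd.
Inner input = (K'⊕ipad) ∥ m = 72 ea cd 97 ∥ 6e 76 37.
Inner hash: even-index sum = 484 mod 256 = 228; odd-index sum = 503 mod 256 = 247 → e4 f7.
Outer input = (K'⊕opad) ∥ inner = 18 80 a7 fd ∥ e4 f7.
Outer hash (tag): even-index sum = 419 mod 256 = 163; odd-index sum = 628 mod 256 = 116 → a3 74.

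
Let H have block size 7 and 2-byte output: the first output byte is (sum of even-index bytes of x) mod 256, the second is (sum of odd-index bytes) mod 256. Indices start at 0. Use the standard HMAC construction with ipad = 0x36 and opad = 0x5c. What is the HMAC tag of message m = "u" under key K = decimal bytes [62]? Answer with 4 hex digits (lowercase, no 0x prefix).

Key decimal bytes [62] = 3e is 1 byte ≤ B = 7; zero-pad to 7 bytes: K' = 3e 00 00 00 00 00 00.
K' ⊕ ipad = 08 36 36 36 36 36 36.  K' ⊕ opad = 62 5c 5c 5c 5c 5c 5c.
Inner input = (K'⊕ipad) ∥ m = 08 36 36 36 36 36 36 ∥ 75.
Inner hash: even-index sum = 170 mod 256 = 170; odd-index sum = 279 mod 256 = 23 → aa 17.
Outer input = (K'⊕opad) ∥ inner = 62 5c 5c 5c 5c 5c 5c ∥ aa 17.
Outer hash (tag): even-index sum = 397 mod 256 = 141; odd-index sum = 446 mod 256 = 190 → 8d be.

8dbe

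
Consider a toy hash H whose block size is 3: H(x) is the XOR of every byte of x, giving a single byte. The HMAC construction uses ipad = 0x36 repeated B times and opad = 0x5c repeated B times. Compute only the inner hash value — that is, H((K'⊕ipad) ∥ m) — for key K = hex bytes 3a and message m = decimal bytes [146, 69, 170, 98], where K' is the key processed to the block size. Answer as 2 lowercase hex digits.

Key hex bytes 3a is 1 byte ≤ B = 3; zero-pad to 3 bytes: K' = 3a 00 00.
K' ⊕ ipad = 0c 36 36.
Inner input = 0c 36 36 ∥ 92 45 aa 62.
Inner hash: XOR 0c⊕36⊕36⊕92⊕45⊕aa⊕62 = 13.

13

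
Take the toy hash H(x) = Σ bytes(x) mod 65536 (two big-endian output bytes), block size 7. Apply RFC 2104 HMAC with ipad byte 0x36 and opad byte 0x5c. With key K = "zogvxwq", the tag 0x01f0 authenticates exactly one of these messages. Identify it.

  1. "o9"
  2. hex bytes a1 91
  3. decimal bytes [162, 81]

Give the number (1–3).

1

Key "zogvxwq" = 7a 6f 67 76 78 77 71 is exactly B = 7 bytes: K' = 7a 6f 67 76 78 77 71.
K' ⊕ ipad = 4c 59 51 40 4e 41 47; K' ⊕ opad = 26 33 3b 2a 24 2b 2d.
m1: inner = H(4c 59 51 40 4e 41 47 6f 39) = 02 b4; tag = H(26 33 3b 2a 24 2b 2d 02 b4) = 01f0 ← matches
m2: inner = H(4c 59 51 40 4e 41 47 a1 91) = 03 3e; tag = H(26 33 3b 2a 24 2b 2d 03 3e) = 017b
m3: inner = H(4c 59 51 40 4e 41 47 a2 51) = 02 ff; tag = H(26 33 3b 2a 24 2b 2d 02 ff) = 023b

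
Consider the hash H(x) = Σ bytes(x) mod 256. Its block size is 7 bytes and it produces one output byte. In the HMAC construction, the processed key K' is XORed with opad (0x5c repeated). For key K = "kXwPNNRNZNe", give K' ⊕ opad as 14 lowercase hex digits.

Key "kXwPNNRNZNe" = 6b 58 77 50 4e 4e 52 4e 5a 4e 65 is 11 bytes > B = 7, so hash it first: H(key) = d3, then zero-pad to 7 bytes: K' = d3 00 00 00 00 00 00.
XOR each byte with 0x5c: d3⊕5c=8f, 00⊕5c=5c, 00⊕5c=5c, 00⊕5c=5c, 00⊕5c=5c, 00⊕5c=5c, 00⊕5c=5c.

8f5c5c5c5c5c5c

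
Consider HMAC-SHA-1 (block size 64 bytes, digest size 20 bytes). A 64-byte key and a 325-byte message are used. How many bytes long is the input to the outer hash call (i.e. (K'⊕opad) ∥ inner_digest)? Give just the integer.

Key is 64 ≤ 64 bytes, zero-padded: |K'| = 64.
Outer input = (K'⊕opad) ∥ H(inner) → 64 + 20 = 84 bytes.

84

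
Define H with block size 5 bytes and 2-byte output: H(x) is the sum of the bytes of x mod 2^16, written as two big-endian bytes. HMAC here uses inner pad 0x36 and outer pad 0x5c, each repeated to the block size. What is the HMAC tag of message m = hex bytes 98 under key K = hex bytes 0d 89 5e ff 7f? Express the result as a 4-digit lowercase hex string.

Key hex bytes 0d 89 5e ff 7f is exactly B = 5 bytes: K' = 0d 89 5e ff 7f.
K' ⊕ ipad = 3b bf 68 c9 49.  K' ⊕ opad = 51 d5 02 a3 23.
Inner input = (K'⊕ipad) ∥ m = 3b bf 68 c9 49 ∥ 98.
Inner hash: sum = 59+191+104+201+73+152 = 780 → 03 0c.
Outer input = (K'⊕opad) ∥ inner = 51 d5 02 a3 23 ∥ 03 0c.
Outer hash (tag): sum = 81+213+2+163+35+3+12 = 509 → 01 fd.

01fd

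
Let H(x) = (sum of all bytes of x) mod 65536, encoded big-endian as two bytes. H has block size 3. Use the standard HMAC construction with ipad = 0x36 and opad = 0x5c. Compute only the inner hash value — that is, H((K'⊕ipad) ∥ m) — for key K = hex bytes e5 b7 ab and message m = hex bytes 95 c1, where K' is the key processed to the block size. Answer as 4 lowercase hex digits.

Key hex bytes e5 b7 ab is exactly B = 3 bytes: K' = e5 b7 ab.
K' ⊕ ipad = d3 81 9d.
Inner input = d3 81 9d ∥ 95 c1.
Inner hash: sum = 211+129+157+149+193 = 839 → 03 47.

0347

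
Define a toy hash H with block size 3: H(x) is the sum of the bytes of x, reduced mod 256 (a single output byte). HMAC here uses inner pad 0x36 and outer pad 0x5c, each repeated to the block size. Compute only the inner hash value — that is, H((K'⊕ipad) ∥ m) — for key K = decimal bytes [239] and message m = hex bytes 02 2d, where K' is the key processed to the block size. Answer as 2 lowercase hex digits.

74

Key decimal bytes [239] = ef is 1 byte ≤ B = 3; zero-pad to 3 bytes: K' = ef 00 00.
K' ⊕ ipad = d9 36 36.
Inner input = d9 36 36 ∥ 02 2d.
Inner hash: sum = 217+54+54+2+45 = 372; mod 256 = 116 → 74.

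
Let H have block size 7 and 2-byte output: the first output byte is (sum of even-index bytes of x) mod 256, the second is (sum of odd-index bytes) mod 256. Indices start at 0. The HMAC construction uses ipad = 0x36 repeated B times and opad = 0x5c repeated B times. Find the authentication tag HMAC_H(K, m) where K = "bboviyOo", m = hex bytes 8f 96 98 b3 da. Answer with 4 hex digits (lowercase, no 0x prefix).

Key "bboviyOo" = 62 62 6f 76 69 79 4f 6f is 8 bytes > B = 7, so hash it first: H(key) = 89 c0, then zero-pad to 7 bytes: K' = 89 c0 00 00 00 00 00.
K' ⊕ ipad = bf f6 36 36 36 36 36.  K' ⊕ opad = d5 9c 5c 5c 5c 5c 5c.
Inner input = (K'⊕ipad) ∥ m = bf f6 36 36 36 36 36 ∥ 8f 96 98 b3 da.
Inner hash: even-index sum = 682 mod 256 = 170; odd-index sum = 867 mod 256 = 99 → aa 63.
Outer input = (K'⊕opad) ∥ inner = d5 9c 5c 5c 5c 5c 5c ∥ aa 63.
Outer hash (tag): even-index sum = 588 mod 256 = 76; odd-index sum = 510 mod 256 = 254 → 4c fe.

4cfe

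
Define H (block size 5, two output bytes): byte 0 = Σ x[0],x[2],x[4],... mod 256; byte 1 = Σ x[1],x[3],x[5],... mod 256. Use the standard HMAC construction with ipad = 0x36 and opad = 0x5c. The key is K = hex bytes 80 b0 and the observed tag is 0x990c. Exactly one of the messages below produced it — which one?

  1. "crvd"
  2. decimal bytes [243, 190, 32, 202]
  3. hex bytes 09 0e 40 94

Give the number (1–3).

3

Key hex bytes 80 b0 is 2 bytes ≤ B = 5; zero-pad to 5 bytes: K' = 80 b0 00 00 00.
K' ⊕ ipad = b6 86 36 36 36; K' ⊕ opad = dc ec 5c 5c 5c.
m1: inner = H(b6 86 36 36 36 63 72 76 64) = f8 95; tag = H(dc ec 5c 5c 5c f8 95) = 2940
m2: inner = H(b6 86 36 36 36 f3 be 20 ca) = aa cf; tag = H(dc ec 5c 5c 5c aa cf) = 63f2
m3: inner = H(b6 86 36 36 36 09 0e 40 94) = c4 05; tag = H(dc ec 5c 5c 5c c4 05) = 990c ← matches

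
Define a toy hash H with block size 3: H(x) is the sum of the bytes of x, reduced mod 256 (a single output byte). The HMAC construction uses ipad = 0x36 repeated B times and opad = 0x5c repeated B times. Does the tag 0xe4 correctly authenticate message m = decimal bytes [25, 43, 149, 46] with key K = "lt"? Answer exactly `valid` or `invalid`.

invalid

Key "lt" = 6c 74 is 2 bytes ≤ B = 3; zero-pad to 3 bytes: K' = 6c 74 00.
K' ⊕ ipad = 5a 42 36; K' ⊕ opad = 30 28 5c.
Inner hash: sum = 90+66+54+25+43+149+46 = 473; mod 256 = 217 → d9.
Outer hash (recomputed tag): sum = 48+40+92+217 = 397; mod 256 = 141 → 8d.
Recomputed tag = 8d; claimed = e4 → mismatch.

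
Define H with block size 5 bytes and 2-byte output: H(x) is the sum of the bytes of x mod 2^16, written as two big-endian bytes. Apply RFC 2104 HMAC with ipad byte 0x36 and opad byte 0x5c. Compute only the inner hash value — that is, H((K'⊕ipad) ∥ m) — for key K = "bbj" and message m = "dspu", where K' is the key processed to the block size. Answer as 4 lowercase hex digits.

Key "bbj" = 62 62 6a is 3 bytes ≤ B = 5; zero-pad to 5 bytes: K' = 62 62 6a 00 00.
K' ⊕ ipad = 54 54 5c 36 36.
Inner input = 54 54 5c 36 36 ∥ 64 73 70 75.
Inner hash: sum = 84+84+92+54+54+100+115+112+117 = 812 → 03 2c.

032c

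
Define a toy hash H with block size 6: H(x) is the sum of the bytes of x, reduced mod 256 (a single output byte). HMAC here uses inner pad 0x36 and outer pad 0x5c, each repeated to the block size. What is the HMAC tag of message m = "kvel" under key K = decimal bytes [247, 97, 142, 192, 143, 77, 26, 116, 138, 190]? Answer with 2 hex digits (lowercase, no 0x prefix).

fe

Key decimal bytes [247, 97, 142, 192, 143, 77, 26, 116, 138, 190] = f7 61 8e c0 8f 4d 1a 74 8a be is 10 bytes > B = 6, so hash it first: H(key) = 58, then zero-pad to 6 bytes: K' = 58 00 00 00 00 00.
K' ⊕ ipad = 6e 36 36 36 36 36.  K' ⊕ opad = 04 5c 5c 5c 5c 5c.
Inner input = (K'⊕ipad) ∥ m = 6e 36 36 36 36 36 ∥ 6b 76 65 6c.
Inner hash: sum = 110+54+54+54+54+54+107+118+101+108 = 814; mod 256 = 46 → 2e.
Outer input = (K'⊕opad) ∥ inner = 04 5c 5c 5c 5c 5c ∥ 2e.
Outer hash (tag): sum = 4+92+92+92+92+92+46 = 510; mod 256 = 254 → fe.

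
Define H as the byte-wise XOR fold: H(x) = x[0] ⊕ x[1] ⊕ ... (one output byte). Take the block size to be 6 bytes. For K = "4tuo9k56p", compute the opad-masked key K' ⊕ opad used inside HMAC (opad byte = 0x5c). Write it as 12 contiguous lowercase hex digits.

275c5c5c5c5c

Key "4tuo9k56p" = 34 74 75 6f 39 6b 35 36 70 is 9 bytes > B = 6, so hash it first: H(key) = 7b, then zero-pad to 6 bytes: K' = 7b 00 00 00 00 00.
XOR each byte with 0x5c: 7b⊕5c=27, 00⊕5c=5c, 00⊕5c=5c, 00⊕5c=5c, 00⊕5c=5c, 00⊕5c=5c.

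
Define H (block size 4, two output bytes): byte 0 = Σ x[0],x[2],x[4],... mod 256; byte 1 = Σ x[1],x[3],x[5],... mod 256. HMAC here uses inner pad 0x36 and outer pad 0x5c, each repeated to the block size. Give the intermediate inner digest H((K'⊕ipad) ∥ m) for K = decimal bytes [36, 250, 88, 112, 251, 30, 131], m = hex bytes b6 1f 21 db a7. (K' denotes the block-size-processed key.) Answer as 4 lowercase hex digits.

Key decimal bytes [36, 250, 88, 112, 251, 30, 131] = 24 fa 58 70 fb 1e 83 is 7 bytes > B = 4, so hash it first: H(key) = fa 88, then zero-pad to 4 bytes: K' = fa 88 00 00.
K' ⊕ ipad = cc be 36 36.
Inner input = cc be 36 36 ∥ b6 1f 21 db a7.
Inner hash: even-index sum = 640 mod 256 = 128; odd-index sum = 494 mod 256 = 238 → 80 ee.

80ee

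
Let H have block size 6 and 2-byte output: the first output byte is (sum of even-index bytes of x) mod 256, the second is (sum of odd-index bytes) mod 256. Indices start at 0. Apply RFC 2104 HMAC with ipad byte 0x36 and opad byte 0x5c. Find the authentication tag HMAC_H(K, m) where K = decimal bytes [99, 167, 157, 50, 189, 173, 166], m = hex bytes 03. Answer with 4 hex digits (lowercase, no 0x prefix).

bbae

Key decimal bytes [99, 167, 157, 50, 189, 173, 166] = 63 a7 9d 32 bd ad a6 is 7 bytes > B = 6, so hash it first: H(key) = 63 86, then zero-pad to 6 bytes: K' = 63 86 00 00 00 00.
K' ⊕ ipad = 55 b0 36 36 36 36.  K' ⊕ opad = 3f da 5c 5c 5c 5c.
Inner input = (K'⊕ipad) ∥ m = 55 b0 36 36 36 36 ∥ 03.
Inner hash: even-index sum = 196 mod 256 = 196; odd-index sum = 284 mod 256 = 28 → c4 1c.
Outer input = (K'⊕opad) ∥ inner = 3f da 5c 5c 5c 5c ∥ c4 1c.
Outer hash (tag): even-index sum = 443 mod 256 = 187; odd-index sum = 430 mod 256 = 174 → bb ae.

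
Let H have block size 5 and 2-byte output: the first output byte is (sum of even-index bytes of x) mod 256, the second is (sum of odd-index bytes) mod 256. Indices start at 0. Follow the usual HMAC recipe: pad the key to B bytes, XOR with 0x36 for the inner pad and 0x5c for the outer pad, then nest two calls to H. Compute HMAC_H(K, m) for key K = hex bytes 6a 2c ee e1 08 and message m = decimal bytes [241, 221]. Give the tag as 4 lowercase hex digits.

Key hex bytes 6a 2c ee e1 08 is exactly B = 5 bytes: K' = 6a 2c ee e1 08.
K' ⊕ ipad = 5c 1a d8 d7 3e.  K' ⊕ opad = 36 70 b2 bd 54.
Inner input = (K'⊕ipad) ∥ m = 5c 1a d8 d7 3e ∥ f1 dd.
Inner hash: even-index sum = 591 mod 256 = 79; odd-index sum = 482 mod 256 = 226 → 4f e2.
Outer input = (K'⊕opad) ∥ inner = 36 70 b2 bd 54 ∥ 4f e2.
Outer hash (tag): even-index sum = 542 mod 256 = 30; odd-index sum = 380 mod 256 = 124 → 1e 7c.

1e7c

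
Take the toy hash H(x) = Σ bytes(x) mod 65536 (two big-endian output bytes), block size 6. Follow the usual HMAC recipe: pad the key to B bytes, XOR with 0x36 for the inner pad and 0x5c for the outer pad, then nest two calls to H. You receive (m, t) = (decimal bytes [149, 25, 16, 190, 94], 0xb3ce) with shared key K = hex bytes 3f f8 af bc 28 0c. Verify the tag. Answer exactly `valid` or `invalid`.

Key hex bytes 3f f8 af bc 28 0c is exactly B = 6 bytes: K' = 3f f8 af bc 28 0c.
K' ⊕ ipad = 09 ce 99 8a 1e 3a; K' ⊕ opad = 63 a4 f3 e0 74 50.
Inner hash: sum = 9+206+153+138+30+58+149+25+16+190+94 = 1068 → 04 2c.
Outer hash (recomputed tag): sum = 99+164+243+224+116+80+4+44 = 974 → 03 ce.
Recomputed tag = 03ce; claimed = b3ce → mismatch.

invalid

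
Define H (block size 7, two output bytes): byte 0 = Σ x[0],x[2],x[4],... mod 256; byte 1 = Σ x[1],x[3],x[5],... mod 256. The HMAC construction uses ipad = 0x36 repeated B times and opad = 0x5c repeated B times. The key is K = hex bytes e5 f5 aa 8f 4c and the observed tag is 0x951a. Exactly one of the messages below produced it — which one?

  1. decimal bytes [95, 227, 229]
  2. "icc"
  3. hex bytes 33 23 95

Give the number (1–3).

Key hex bytes e5 f5 aa 8f 4c is 5 bytes ≤ B = 7; zero-pad to 7 bytes: K' = e5 f5 aa 8f 4c 00 00.
K' ⊕ ipad = d3 c3 9c b9 7a 36 36; K' ⊕ opad = b9 a9 f6 d3 10 5c 5c.
m1: inner = H(d3 c3 9c b9 7a 36 36 5f e3 e5) = 02 f6; tag = H(b9 a9 f6 d3 10 5c 5c 02 f6) = 11da
m2: inner = H(d3 c3 9c b9 7a 36 36 69 63 63) = 82 7e; tag = H(b9 a9 f6 d3 10 5c 5c 82 7e) = 995a
m3: inner = H(d3 c3 9c b9 7a 36 36 33 23 95) = 42 7a; tag = H(b9 a9 f6 d3 10 5c 5c 42 7a) = 951a ← matches

3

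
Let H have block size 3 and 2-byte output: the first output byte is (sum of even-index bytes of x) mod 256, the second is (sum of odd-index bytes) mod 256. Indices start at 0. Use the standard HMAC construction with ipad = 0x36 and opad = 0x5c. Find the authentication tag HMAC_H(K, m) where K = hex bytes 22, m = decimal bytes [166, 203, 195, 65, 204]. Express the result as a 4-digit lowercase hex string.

45b2

Key hex bytes 22 is 1 byte ≤ B = 3; zero-pad to 3 bytes: K' = 22 00 00.
K' ⊕ ipad = 14 36 36.  K' ⊕ opad = 7e 5c 5c.
Inner input = (K'⊕ipad) ∥ m = 14 36 36 ∥ a6 cb c3 41 cc.
Inner hash: even-index sum = 342 mod 256 = 86; odd-index sum = 619 mod 256 = 107 → 56 6b.
Outer input = (K'⊕opad) ∥ inner = 7e 5c 5c ∥ 56 6b.
Outer hash (tag): even-index sum = 325 mod 256 = 69; odd-index sum = 178 mod 256 = 178 → 45 b2.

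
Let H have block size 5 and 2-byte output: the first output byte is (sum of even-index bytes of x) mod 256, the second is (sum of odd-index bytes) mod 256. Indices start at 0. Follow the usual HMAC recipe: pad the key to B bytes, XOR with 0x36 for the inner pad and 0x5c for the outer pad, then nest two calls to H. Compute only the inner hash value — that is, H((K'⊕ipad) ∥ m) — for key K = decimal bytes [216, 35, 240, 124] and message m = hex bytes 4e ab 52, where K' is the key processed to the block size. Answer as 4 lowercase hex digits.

95ff

Key decimal bytes [216, 35, 240, 124] = d8 23 f0 7c is 4 bytes ≤ B = 5; zero-pad to 5 bytes: K' = d8 23 f0 7c 00.
K' ⊕ ipad = ee 15 c6 4a 36.
Inner input = ee 15 c6 4a 36 ∥ 4e ab 52.
Inner hash: even-index sum = 661 mod 256 = 149; odd-index sum = 255 mod 256 = 255 → 95 ff.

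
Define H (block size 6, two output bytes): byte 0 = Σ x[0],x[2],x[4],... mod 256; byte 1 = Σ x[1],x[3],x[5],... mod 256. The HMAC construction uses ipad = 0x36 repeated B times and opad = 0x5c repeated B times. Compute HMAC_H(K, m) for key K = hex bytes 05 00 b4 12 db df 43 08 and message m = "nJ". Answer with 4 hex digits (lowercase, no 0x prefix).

fee2

Key hex bytes 05 00 b4 12 db df 43 08 is 8 bytes > B = 6, so hash it first: H(key) = d7 f9, then zero-pad to 6 bytes: K' = d7 f9 00 00 00 00.
K' ⊕ ipad = e1 cf 36 36 36 36.  K' ⊕ opad = 8b a5 5c 5c 5c 5c.
Inner input = (K'⊕ipad) ∥ m = e1 cf 36 36 36 36 ∥ 6e 4a.
Inner hash: even-index sum = 443 mod 256 = 187; odd-index sum = 389 mod 256 = 133 → bb 85.
Outer input = (K'⊕opad) ∥ inner = 8b a5 5c 5c 5c 5c ∥ bb 85.
Outer hash (tag): even-index sum = 510 mod 256 = 254; odd-index sum = 482 mod 256 = 226 → fe e2.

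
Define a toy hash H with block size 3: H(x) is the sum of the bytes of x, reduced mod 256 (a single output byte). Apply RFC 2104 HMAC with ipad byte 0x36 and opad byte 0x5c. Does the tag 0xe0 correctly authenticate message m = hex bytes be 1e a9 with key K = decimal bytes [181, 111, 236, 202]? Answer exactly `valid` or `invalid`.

invalid

Key decimal bytes [181, 111, 236, 202] = b5 6f ec ca is 4 bytes > B = 3, so hash it first: H(key) = da, then zero-pad to 3 bytes: K' = da 00 00.
K' ⊕ ipad = ec 36 36; K' ⊕ opad = 86 5c 5c.
Inner hash: sum = 236+54+54+190+30+169 = 733; mod 256 = 221 → dd.
Outer hash (recomputed tag): sum = 134+92+92+221 = 539; mod 256 = 27 → 1b.
Recomputed tag = 1b; claimed = e0 → mismatch.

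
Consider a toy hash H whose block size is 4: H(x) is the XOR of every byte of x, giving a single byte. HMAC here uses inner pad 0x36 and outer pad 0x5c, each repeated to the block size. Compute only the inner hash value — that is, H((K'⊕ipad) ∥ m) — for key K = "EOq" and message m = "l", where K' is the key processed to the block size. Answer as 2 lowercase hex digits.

Key "EOq" = 45 4f 71 is 3 bytes ≤ B = 4; zero-pad to 4 bytes: K' = 45 4f 71 00.
K' ⊕ ipad = 73 79 47 36.
Inner input = 73 79 47 36 ∥ 6c.
Inner hash: XOR 73⊕79⊕47⊕36⊕6c = 17.

17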